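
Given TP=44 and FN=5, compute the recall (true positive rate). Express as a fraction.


Recall = TP / (TP + FN) = 44 / 49 = 44/49.

44/49


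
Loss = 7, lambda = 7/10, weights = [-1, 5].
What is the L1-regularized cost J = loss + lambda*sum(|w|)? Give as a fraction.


L1 norm = sum(|w|) = 6. J = 7 + 7/10 * 6 = 56/5.

56/5


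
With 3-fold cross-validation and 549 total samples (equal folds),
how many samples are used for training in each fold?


Each validation fold has 549/3 = 183 samples. Training set = 549 - 183 = 366.

366


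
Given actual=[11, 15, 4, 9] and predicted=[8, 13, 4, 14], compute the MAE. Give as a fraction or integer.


MAE = (1/4) * (|11-8|=3 + |15-13|=2 + |4-4|=0 + |9-14|=5). Sum = 10. MAE = 5/2.

5/2


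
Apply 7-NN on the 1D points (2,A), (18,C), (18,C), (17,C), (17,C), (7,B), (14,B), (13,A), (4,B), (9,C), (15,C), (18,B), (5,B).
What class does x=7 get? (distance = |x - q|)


Distances: |2-7|=5, |18-7|=11, |18-7|=11, |17-7|=10, |17-7|=10, |7-7|=0, |14-7|=7, |13-7|=6, |4-7|=3, |9-7|=2, |15-7|=8, |18-7|=11, |5-7|=2. 7 nearest: (7,B), (5,B), (9,C), (4,B), (2,A), (13,A), (14,B). Counts: {'B': 4, 'C': 1, 'A': 2}. Majority class: B.

B


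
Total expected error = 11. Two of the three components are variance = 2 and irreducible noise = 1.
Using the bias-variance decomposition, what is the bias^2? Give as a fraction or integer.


Total error = bias^2 + variance + irreducible noise. So bias^2 = 11 - 2 - 1 = 8.

8


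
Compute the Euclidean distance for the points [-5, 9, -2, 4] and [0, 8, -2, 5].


d = sqrt(sum of squared differences). (-5-0)^2=25, (9-8)^2=1, (-2--2)^2=0, (4-5)^2=1. Sum = 27.

sqrt(27)


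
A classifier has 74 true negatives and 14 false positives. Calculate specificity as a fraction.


Specificity = TN / (TN + FP) = 74 / 88 = 37/44.

37/44


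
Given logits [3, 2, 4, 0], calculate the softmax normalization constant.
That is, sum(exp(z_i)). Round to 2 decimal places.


Denom = e^3=20.0855 + e^2=7.3891 + e^4=54.5982 + e^0=1.0000. Sum = 83.0728, which rounds to 83.07.

83.07


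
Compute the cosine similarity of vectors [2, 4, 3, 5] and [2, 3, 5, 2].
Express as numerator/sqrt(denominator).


dot = 41. |a|^2 = 54, |b|^2 = 42. cos = 41/sqrt(2268).

41/sqrt(2268)


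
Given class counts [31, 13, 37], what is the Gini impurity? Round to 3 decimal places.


Total = 81. Proportions: 31/81, 13/81, 37/81. sum(p_i^2) = 0.3809. Gini = 1 - 0.3809 = 0.6191, which rounds to 0.619.

0.619


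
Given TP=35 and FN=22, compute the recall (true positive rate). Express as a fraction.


Recall = TP / (TP + FN) = 35 / 57 = 35/57.

35/57


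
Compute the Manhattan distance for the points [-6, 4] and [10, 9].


d = sum of absolute differences: |-6-10|=16 + |4-9|=5 = 21.

21


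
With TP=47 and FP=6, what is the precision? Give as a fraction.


Precision = TP / (TP + FP) = 47 / 53 = 47/53.

47/53


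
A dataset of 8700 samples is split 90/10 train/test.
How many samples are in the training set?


Test set = 8700 * 10% = 870. Training set = 8700 - 870 = 7830.

7830


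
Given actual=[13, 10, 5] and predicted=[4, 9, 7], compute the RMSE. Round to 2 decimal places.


MSE = 28.6667. RMSE = sqrt(28.6667) = 5.35.

5.35


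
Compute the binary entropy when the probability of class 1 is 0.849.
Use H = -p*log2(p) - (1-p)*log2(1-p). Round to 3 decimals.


H = -0.849*log2(0.849) - 0.151*log2(0.151) = 0.612.

0.612


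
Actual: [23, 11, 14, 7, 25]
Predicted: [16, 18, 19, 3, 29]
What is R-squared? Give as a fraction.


Mean(y) = 16. SS_res = 155. SS_tot = 240. R^2 = 1 - 155/(240) = 17/48.

17/48


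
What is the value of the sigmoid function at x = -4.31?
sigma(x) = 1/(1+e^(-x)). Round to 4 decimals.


sigma(-4.31) = 1/(1+e^(4.31)) = 1/(1+74.440489) = 1/75.440489 = 0.0133.

0.0133


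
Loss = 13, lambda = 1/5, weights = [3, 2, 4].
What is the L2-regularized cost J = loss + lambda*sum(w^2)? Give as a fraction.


L2 sq norm = sum(w^2) = 29. J = 13 + 1/5 * 29 = 94/5.

94/5


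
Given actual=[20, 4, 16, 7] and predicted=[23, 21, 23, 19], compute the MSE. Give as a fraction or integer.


MSE = (1/4) * ((20-23)^2=9 + (4-21)^2=289 + (16-23)^2=49 + (7-19)^2=144). Sum = 491. MSE = 491/4.

491/4


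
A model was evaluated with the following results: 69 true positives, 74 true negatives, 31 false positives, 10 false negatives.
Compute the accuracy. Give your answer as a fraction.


Accuracy = (TP + TN) / (TP + TN + FP + FN) = (69 + 74) / 184 = 143/184.

143/184


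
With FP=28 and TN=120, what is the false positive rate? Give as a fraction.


FPR = FP / (FP + TN) = 28 / 148 = 7/37.

7/37


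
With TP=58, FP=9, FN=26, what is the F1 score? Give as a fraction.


Precision = 58/67 = 58/67. Recall = 58/84 = 29/42. F1 = 2*P*R/(P+R) = 116/151.

116/151


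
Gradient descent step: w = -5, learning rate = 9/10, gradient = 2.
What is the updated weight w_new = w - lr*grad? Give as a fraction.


w_new = -5 - 9/10 * 2 = -5 - 9/5 = -34/5.

-34/5


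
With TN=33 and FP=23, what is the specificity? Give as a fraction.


Specificity = TN / (TN + FP) = 33 / 56 = 33/56.

33/56


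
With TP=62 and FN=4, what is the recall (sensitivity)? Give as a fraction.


Recall = TP / (TP + FN) = 62 / 66 = 31/33.

31/33


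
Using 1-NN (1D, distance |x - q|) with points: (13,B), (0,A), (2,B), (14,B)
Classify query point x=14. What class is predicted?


Distances: |13-14|=1, |0-14|=14, |2-14|=12, |14-14|=0. 1 nearest: (14,B). Counts: {'B': 1}. Majority class: B.

B


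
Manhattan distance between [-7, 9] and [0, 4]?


d = sum of absolute differences: |-7-0|=7 + |9-4|=5 = 12.

12


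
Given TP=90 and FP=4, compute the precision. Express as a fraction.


Precision = TP / (TP + FP) = 90 / 94 = 45/47.

45/47


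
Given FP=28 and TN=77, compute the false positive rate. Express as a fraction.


FPR = FP / (FP + TN) = 28 / 105 = 4/15.

4/15


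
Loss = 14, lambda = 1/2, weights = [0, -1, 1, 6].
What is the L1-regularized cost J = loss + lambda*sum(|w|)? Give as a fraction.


L1 norm = sum(|w|) = 8. J = 14 + 1/2 * 8 = 18.

18


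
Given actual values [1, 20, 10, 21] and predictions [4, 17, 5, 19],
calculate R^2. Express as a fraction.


Mean(y) = 13. SS_res = 47. SS_tot = 266. R^2 = 1 - 47/(266) = 219/266.

219/266


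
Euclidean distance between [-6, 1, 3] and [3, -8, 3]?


d = sqrt(sum of squared differences). (-6-3)^2=81, (1--8)^2=81, (3-3)^2=0. Sum = 162.

sqrt(162)


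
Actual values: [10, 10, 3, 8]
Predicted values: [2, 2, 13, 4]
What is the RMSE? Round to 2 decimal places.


MSE = 61.0000. RMSE = sqrt(61.0000) = 7.81.

7.81


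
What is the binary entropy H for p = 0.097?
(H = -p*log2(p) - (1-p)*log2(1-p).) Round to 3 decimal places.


H = -0.097*log2(0.097) - 0.903*log2(0.903) = 0.459.

0.459


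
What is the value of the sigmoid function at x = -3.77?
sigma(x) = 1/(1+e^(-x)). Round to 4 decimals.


sigma(-3.77) = 1/(1+e^(3.77)) = 1/(1+43.380065) = 1/44.380065 = 0.0225.

0.0225


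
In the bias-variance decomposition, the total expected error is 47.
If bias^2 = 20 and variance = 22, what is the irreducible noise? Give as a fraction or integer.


Total error = bias^2 + variance + irreducible noise. So irreducible noise = 47 - 20 - 22 = 5.

5


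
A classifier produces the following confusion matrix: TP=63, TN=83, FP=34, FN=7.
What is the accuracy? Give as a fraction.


Accuracy = (TP + TN) / (TP + TN + FP + FN) = (63 + 83) / 187 = 146/187.

146/187


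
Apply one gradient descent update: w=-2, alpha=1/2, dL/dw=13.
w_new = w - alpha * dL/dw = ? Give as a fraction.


w_new = -2 - 1/2 * 13 = -2 - 13/2 = -17/2.

-17/2


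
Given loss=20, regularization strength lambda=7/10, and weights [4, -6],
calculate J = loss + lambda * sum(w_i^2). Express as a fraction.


L2 sq norm = sum(w^2) = 52. J = 20 + 7/10 * 52 = 282/5.

282/5


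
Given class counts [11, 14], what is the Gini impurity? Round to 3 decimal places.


Total = 25. Proportions: 11/25, 14/25. sum(p_i^2) = 0.5072. Gini = 1 - 0.5072 = 0.4928, which rounds to 0.493.

0.493


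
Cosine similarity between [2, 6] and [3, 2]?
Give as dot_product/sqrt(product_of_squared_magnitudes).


dot = 18. |a|^2 = 40, |b|^2 = 13. cos = 18/sqrt(520).

18/sqrt(520)


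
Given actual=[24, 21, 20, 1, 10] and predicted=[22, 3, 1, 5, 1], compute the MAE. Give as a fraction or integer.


MAE = (1/5) * (|24-22|=2 + |21-3|=18 + |20-1|=19 + |1-5|=4 + |10-1|=9). Sum = 52. MAE = 52/5.

52/5


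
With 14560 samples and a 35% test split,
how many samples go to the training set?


Test set = 14560 * 35% = 5096. Training set = 14560 - 5096 = 9464.

9464


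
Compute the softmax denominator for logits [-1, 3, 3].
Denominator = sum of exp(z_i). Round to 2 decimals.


Denom = e^-1=0.3679 + e^3=20.0855 + e^3=20.0855. Sum = 40.5389, which rounds to 40.54.

40.54


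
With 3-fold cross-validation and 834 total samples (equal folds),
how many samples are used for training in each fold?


Each validation fold has 834/3 = 278 samples. Training set = 834 - 278 = 556.

556


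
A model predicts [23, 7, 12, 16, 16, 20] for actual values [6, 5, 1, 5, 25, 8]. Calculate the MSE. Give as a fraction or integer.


MSE = (1/6) * ((6-23)^2=289 + (5-7)^2=4 + (1-12)^2=121 + (5-16)^2=121 + (25-16)^2=81 + (8-20)^2=144). Sum = 760. MSE = 380/3.

380/3


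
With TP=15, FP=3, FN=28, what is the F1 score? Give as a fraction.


Precision = 15/18 = 5/6. Recall = 15/43 = 15/43. F1 = 2*P*R/(P+R) = 30/61.

30/61


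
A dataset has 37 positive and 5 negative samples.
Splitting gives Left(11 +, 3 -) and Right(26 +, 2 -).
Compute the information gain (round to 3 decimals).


H(parent) = 0.5266. H(left) = 0.7496, H(right) = 0.3712. Weighted = (14/42)*0.7496 + (28/42)*0.3712 = 0.4973. IG = 0.5266 - 0.4973 = 0.0293, which rounds to 0.029.

0.029


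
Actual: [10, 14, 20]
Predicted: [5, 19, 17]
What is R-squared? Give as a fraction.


Mean(y) = 44/3. SS_res = 59. SS_tot = 152/3. R^2 = 1 - 59/(152/3) = -25/152.

-25/152


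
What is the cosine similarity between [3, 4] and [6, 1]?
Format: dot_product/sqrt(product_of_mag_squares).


dot = 22. |a|^2 = 25, |b|^2 = 37. cos = 22/sqrt(925).

22/sqrt(925)


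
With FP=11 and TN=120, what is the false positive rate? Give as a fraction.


FPR = FP / (FP + TN) = 11 / 131 = 11/131.

11/131


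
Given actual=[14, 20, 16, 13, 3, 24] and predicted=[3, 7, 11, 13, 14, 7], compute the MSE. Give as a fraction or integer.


MSE = (1/6) * ((14-3)^2=121 + (20-7)^2=169 + (16-11)^2=25 + (13-13)^2=0 + (3-14)^2=121 + (24-7)^2=289). Sum = 725. MSE = 725/6.

725/6


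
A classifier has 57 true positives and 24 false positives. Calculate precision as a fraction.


Precision = TP / (TP + FP) = 57 / 81 = 19/27.

19/27


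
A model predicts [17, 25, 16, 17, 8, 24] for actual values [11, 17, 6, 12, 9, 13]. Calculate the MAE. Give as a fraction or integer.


MAE = (1/6) * (|11-17|=6 + |17-25|=8 + |6-16|=10 + |12-17|=5 + |9-8|=1 + |13-24|=11). Sum = 41. MAE = 41/6.

41/6


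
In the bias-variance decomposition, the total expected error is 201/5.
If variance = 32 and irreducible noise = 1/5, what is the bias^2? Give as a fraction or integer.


Total error = bias^2 + variance + irreducible noise. So bias^2 = 201/5 - 32 - 1/5 = 8.

8


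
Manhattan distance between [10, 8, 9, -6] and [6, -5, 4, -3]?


d = sum of absolute differences: |10-6|=4 + |8--5|=13 + |9-4|=5 + |-6--3|=3 = 25.

25


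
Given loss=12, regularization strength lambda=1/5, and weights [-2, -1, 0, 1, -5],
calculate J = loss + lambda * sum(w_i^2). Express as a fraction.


L2 sq norm = sum(w^2) = 31. J = 12 + 1/5 * 31 = 91/5.

91/5


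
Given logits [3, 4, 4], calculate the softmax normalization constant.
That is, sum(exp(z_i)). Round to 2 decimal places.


Denom = e^3=20.0855 + e^4=54.5982 + e^4=54.5982. Sum = 129.2819, which rounds to 129.28.

129.28


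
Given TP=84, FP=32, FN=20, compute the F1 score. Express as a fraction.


Precision = 84/116 = 21/29. Recall = 84/104 = 21/26. F1 = 2*P*R/(P+R) = 42/55.

42/55


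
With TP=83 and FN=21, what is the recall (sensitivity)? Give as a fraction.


Recall = TP / (TP + FN) = 83 / 104 = 83/104.

83/104


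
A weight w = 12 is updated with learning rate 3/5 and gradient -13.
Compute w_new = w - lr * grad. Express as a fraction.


w_new = 12 - 3/5 * -13 = 12 - -39/5 = 99/5.

99/5


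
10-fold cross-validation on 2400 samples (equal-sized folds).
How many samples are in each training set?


Each validation fold has 2400/10 = 240 samples. Training set = 2400 - 240 = 2160.

2160


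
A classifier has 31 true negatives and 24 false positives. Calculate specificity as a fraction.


Specificity = TN / (TN + FP) = 31 / 55 = 31/55.

31/55


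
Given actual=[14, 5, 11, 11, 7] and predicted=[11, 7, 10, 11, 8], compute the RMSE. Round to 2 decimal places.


MSE = 3.0000. RMSE = sqrt(3.0000) = 1.73.

1.73


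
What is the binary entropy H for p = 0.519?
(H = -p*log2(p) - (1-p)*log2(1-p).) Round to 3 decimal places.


H = -0.519*log2(0.519) - 0.481*log2(0.481) = 0.999.

0.999


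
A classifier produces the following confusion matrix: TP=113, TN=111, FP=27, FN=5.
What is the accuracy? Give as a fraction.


Accuracy = (TP + TN) / (TP + TN + FP + FN) = (113 + 111) / 256 = 7/8.

7/8


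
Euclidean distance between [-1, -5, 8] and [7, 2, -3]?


d = sqrt(sum of squared differences). (-1-7)^2=64, (-5-2)^2=49, (8--3)^2=121. Sum = 234.

sqrt(234)


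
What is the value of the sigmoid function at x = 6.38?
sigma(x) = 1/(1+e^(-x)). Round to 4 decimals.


sigma(6.38) = 1/(1+e^(-6.38)) = 1/(1+0.001695) = 1/1.001695 = 0.9983.

0.9983


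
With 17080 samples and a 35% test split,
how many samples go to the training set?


Test set = 17080 * 35% = 5978. Training set = 17080 - 5978 = 11102.

11102


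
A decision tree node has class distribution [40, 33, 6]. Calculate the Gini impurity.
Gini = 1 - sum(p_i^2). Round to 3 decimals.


Total = 79. Proportions: 40/79, 33/79, 6/79. sum(p_i^2) = 0.4366. Gini = 1 - 0.4366 = 0.5634, which rounds to 0.563.

0.563


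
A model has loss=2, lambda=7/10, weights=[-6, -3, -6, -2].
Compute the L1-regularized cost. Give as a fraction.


L1 norm = sum(|w|) = 17. J = 2 + 7/10 * 17 = 139/10.

139/10


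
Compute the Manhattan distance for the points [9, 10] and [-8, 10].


d = sum of absolute differences: |9--8|=17 + |10-10|=0 = 17.

17


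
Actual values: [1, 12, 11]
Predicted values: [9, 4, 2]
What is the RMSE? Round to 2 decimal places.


MSE = 69.6667. RMSE = sqrt(69.6667) = 8.35.

8.35


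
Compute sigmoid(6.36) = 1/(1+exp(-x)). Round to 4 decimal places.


sigma(6.36) = 1/(1+e^(-6.36)) = 1/(1+0.001729) = 1/1.001729 = 0.9983.

0.9983


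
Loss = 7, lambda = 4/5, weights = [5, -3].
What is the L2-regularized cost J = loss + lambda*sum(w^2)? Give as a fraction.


L2 sq norm = sum(w^2) = 34. J = 7 + 4/5 * 34 = 171/5.

171/5


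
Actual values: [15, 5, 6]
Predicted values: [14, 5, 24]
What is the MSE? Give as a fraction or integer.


MSE = (1/3) * ((15-14)^2=1 + (5-5)^2=0 + (6-24)^2=324). Sum = 325. MSE = 325/3.

325/3


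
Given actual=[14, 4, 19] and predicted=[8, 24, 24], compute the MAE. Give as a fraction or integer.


MAE = (1/3) * (|14-8|=6 + |4-24|=20 + |19-24|=5). Sum = 31. MAE = 31/3.

31/3


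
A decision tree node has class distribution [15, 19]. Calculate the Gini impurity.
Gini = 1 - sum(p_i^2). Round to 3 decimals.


Total = 34. Proportions: 15/34, 19/34. sum(p_i^2) = 0.5069. Gini = 1 - 0.5069 = 0.4931, which rounds to 0.493.

0.493


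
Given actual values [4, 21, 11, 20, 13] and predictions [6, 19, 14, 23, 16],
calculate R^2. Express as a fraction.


Mean(y) = 69/5. SS_res = 35. SS_tot = 974/5. R^2 = 1 - 35/(974/5) = 799/974.

799/974


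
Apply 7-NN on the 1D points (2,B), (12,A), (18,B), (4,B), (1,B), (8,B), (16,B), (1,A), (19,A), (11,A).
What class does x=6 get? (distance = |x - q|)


Distances: |2-6|=4, |12-6|=6, |18-6|=12, |4-6|=2, |1-6|=5, |8-6|=2, |16-6|=10, |1-6|=5, |19-6|=13, |11-6|=5. 7 nearest: (4,B), (8,B), (2,B), (1,A), (11,A), (1,B), (12,A). Counts: {'B': 4, 'A': 3}. Majority class: B.

B


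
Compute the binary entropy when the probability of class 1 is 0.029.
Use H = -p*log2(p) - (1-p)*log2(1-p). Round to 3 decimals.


H = -0.029*log2(0.029) - 0.971*log2(0.971) = 0.189.

0.189


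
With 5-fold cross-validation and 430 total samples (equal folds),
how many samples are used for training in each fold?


Each validation fold has 430/5 = 86 samples. Training set = 430 - 86 = 344.

344


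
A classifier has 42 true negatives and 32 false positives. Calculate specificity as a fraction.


Specificity = TN / (TN + FP) = 42 / 74 = 21/37.

21/37


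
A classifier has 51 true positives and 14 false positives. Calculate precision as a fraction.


Precision = TP / (TP + FP) = 51 / 65 = 51/65.

51/65


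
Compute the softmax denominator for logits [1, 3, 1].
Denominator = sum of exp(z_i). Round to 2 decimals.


Denom = e^1=2.7183 + e^3=20.0855 + e^1=2.7183. Sum = 25.5221, which rounds to 25.52.

25.52


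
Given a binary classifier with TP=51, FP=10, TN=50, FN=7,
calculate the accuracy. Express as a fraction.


Accuracy = (TP + TN) / (TP + TN + FP + FN) = (51 + 50) / 118 = 101/118.

101/118


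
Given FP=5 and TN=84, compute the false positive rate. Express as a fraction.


FPR = FP / (FP + TN) = 5 / 89 = 5/89.

5/89


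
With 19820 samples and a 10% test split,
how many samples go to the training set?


Test set = 19820 * 10% = 1982. Training set = 19820 - 1982 = 17838.

17838


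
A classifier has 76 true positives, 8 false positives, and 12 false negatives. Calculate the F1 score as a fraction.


Precision = 76/84 = 19/21. Recall = 76/88 = 19/22. F1 = 2*P*R/(P+R) = 38/43.

38/43


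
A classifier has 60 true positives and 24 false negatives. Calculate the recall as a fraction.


Recall = TP / (TP + FN) = 60 / 84 = 5/7.

5/7


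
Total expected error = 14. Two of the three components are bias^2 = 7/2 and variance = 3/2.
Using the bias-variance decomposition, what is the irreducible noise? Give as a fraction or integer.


Total error = bias^2 + variance + irreducible noise. So irreducible noise = 14 - 7/2 - 3/2 = 9.

9


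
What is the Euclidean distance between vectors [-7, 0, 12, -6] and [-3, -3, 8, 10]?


d = sqrt(sum of squared differences). (-7--3)^2=16, (0--3)^2=9, (12-8)^2=16, (-6-10)^2=256. Sum = 297.

sqrt(297)


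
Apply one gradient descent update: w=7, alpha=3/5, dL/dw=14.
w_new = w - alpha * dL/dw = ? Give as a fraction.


w_new = 7 - 3/5 * 14 = 7 - 42/5 = -7/5.

-7/5


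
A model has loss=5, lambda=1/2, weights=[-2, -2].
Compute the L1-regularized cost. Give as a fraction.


L1 norm = sum(|w|) = 4. J = 5 + 1/2 * 4 = 7.

7


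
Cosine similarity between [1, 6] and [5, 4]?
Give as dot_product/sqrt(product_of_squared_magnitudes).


dot = 29. |a|^2 = 37, |b|^2 = 41. cos = 29/sqrt(1517).

29/sqrt(1517)


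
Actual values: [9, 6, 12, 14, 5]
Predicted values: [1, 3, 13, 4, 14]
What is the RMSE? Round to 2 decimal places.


MSE = 51.0000. RMSE = sqrt(51.0000) = 7.14.

7.14


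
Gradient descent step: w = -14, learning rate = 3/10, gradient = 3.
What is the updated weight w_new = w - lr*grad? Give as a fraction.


w_new = -14 - 3/10 * 3 = -14 - 9/10 = -149/10.

-149/10


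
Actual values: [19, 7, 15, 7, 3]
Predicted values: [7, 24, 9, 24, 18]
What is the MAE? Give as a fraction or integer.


MAE = (1/5) * (|19-7|=12 + |7-24|=17 + |15-9|=6 + |7-24|=17 + |3-18|=15). Sum = 67. MAE = 67/5.

67/5


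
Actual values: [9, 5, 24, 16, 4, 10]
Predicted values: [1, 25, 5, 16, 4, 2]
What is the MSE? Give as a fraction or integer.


MSE = (1/6) * ((9-1)^2=64 + (5-25)^2=400 + (24-5)^2=361 + (16-16)^2=0 + (4-4)^2=0 + (10-2)^2=64). Sum = 889. MSE = 889/6.

889/6


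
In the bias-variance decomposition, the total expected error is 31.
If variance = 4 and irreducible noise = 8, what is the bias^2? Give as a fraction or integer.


Total error = bias^2 + variance + irreducible noise. So bias^2 = 31 - 4 - 8 = 19.

19


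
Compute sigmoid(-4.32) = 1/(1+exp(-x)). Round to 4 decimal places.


sigma(-4.32) = 1/(1+e^(4.32)) = 1/(1+75.188628) = 1/76.188628 = 0.0131.

0.0131


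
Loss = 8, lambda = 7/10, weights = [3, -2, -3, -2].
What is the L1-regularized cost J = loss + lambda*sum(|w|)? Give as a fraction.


L1 norm = sum(|w|) = 10. J = 8 + 7/10 * 10 = 15.

15


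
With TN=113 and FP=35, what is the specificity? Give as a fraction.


Specificity = TN / (TN + FP) = 113 / 148 = 113/148.

113/148


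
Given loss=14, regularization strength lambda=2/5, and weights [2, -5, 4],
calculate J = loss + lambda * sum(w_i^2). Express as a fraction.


L2 sq norm = sum(w^2) = 45. J = 14 + 2/5 * 45 = 32.

32


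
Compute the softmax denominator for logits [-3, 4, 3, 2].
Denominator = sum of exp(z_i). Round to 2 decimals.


Denom = e^-3=0.0498 + e^4=54.5982 + e^3=20.0855 + e^2=7.3891. Sum = 82.1226, which rounds to 82.12.

82.12


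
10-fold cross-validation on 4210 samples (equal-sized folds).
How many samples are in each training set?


Each validation fold has 4210/10 = 421 samples. Training set = 4210 - 421 = 3789.

3789


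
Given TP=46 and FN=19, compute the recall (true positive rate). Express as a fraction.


Recall = TP / (TP + FN) = 46 / 65 = 46/65.

46/65


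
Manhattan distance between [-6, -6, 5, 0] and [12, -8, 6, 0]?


d = sum of absolute differences: |-6-12|=18 + |-6--8|=2 + |5-6|=1 + |0-0|=0 = 21.

21


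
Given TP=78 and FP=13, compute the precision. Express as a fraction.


Precision = TP / (TP + FP) = 78 / 91 = 6/7.

6/7


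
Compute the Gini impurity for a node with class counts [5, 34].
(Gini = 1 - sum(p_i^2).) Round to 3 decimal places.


Total = 39. Proportions: 5/39, 34/39. sum(p_i^2) = 0.7765. Gini = 1 - 0.7765 = 0.2235, which rounds to 0.224.

0.224


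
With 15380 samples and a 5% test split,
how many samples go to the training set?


Test set = 15380 * 5% = 769. Training set = 15380 - 769 = 14611.

14611


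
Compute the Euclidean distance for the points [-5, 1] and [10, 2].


d = sqrt(sum of squared differences). (-5-10)^2=225, (1-2)^2=1. Sum = 226.

sqrt(226)


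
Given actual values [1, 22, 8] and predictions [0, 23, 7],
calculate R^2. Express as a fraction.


Mean(y) = 31/3. SS_res = 3. SS_tot = 686/3. R^2 = 1 - 3/(686/3) = 677/686.

677/686


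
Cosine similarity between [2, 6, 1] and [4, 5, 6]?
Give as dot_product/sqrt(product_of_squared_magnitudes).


dot = 44. |a|^2 = 41, |b|^2 = 77. cos = 44/sqrt(3157).

44/sqrt(3157)


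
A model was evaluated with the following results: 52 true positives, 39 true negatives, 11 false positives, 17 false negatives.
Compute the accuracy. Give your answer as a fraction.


Accuracy = (TP + TN) / (TP + TN + FP + FN) = (52 + 39) / 119 = 13/17.

13/17


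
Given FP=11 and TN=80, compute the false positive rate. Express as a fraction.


FPR = FP / (FP + TN) = 11 / 91 = 11/91.

11/91


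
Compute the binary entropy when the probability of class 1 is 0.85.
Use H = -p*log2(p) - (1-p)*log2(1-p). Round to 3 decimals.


H = -0.85*log2(0.85) - 0.15*log2(0.15) = 0.610.

0.610


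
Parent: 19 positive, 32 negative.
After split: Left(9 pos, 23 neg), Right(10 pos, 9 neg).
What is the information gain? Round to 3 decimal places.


H(parent) = 0.9526. H(left) = 0.8571, H(right) = 0.9980. Weighted = (32/51)*0.8571 + (19/51)*0.9980 = 0.9096. IG = 0.9526 - 0.9096 = 0.0430, which rounds to 0.043.

0.043


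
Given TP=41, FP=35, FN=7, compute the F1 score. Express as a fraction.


Precision = 41/76 = 41/76. Recall = 41/48 = 41/48. F1 = 2*P*R/(P+R) = 41/62.

41/62


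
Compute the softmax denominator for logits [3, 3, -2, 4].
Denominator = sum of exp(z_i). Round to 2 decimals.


Denom = e^3=20.0855 + e^3=20.0855 + e^-2=0.1353 + e^4=54.5982. Sum = 94.9045, which rounds to 94.90.

94.90


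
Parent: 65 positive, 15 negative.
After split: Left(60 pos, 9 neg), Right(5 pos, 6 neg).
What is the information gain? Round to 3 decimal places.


H(parent) = 0.6962. H(left) = 0.5586, H(right) = 0.9940. Weighted = (69/80)*0.5586 + (11/80)*0.9940 = 0.6185. IG = 0.6962 - 0.6185 = 0.0777, which rounds to 0.078.

0.078


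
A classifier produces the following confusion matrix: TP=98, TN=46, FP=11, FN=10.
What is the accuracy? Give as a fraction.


Accuracy = (TP + TN) / (TP + TN + FP + FN) = (98 + 46) / 165 = 48/55.

48/55


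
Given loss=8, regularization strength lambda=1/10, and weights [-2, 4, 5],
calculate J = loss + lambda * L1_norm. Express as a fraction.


L1 norm = sum(|w|) = 11. J = 8 + 1/10 * 11 = 91/10.

91/10


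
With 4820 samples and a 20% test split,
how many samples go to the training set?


Test set = 4820 * 20% = 964. Training set = 4820 - 964 = 3856.

3856


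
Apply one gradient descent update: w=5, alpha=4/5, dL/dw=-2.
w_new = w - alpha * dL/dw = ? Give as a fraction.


w_new = 5 - 4/5 * -2 = 5 - -8/5 = 33/5.

33/5


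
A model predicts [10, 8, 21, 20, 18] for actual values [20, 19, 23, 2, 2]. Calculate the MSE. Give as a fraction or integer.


MSE = (1/5) * ((20-10)^2=100 + (19-8)^2=121 + (23-21)^2=4 + (2-20)^2=324 + (2-18)^2=256). Sum = 805. MSE = 161.

161


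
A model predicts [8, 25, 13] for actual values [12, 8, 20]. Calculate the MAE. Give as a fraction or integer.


MAE = (1/3) * (|12-8|=4 + |8-25|=17 + |20-13|=7). Sum = 28. MAE = 28/3.

28/3


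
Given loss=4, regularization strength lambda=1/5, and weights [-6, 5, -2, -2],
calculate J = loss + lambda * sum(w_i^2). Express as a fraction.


L2 sq norm = sum(w^2) = 69. J = 4 + 1/5 * 69 = 89/5.

89/5


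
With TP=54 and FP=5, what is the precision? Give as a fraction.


Precision = TP / (TP + FP) = 54 / 59 = 54/59.

54/59


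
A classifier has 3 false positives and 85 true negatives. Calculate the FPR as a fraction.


FPR = FP / (FP + TN) = 3 / 88 = 3/88.

3/88


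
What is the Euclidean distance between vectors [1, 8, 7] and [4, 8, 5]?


d = sqrt(sum of squared differences). (1-4)^2=9, (8-8)^2=0, (7-5)^2=4. Sum = 13.

sqrt(13)


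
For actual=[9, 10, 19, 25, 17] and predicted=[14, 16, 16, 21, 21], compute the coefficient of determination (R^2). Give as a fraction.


Mean(y) = 16. SS_res = 102. SS_tot = 176. R^2 = 1 - 102/(176) = 37/88.

37/88


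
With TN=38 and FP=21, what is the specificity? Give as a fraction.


Specificity = TN / (TN + FP) = 38 / 59 = 38/59.

38/59


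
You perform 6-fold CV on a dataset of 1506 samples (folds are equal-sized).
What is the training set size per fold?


Each validation fold has 1506/6 = 251 samples. Training set = 1506 - 251 = 1255.

1255


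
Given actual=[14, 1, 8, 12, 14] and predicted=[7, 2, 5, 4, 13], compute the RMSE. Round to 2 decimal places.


MSE = 24.8000. RMSE = sqrt(24.8000) = 4.98.

4.98


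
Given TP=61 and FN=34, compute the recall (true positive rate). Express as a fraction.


Recall = TP / (TP + FN) = 61 / 95 = 61/95.

61/95


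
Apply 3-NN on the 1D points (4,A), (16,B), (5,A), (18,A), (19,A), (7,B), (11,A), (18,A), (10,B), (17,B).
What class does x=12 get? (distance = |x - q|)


Distances: |4-12|=8, |16-12|=4, |5-12|=7, |18-12|=6, |19-12|=7, |7-12|=5, |11-12|=1, |18-12|=6, |10-12|=2, |17-12|=5. 3 nearest: (11,A), (10,B), (16,B). Counts: {'A': 1, 'B': 2}. Majority class: B.

B


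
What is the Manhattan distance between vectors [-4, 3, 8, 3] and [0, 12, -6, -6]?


d = sum of absolute differences: |-4-0|=4 + |3-12|=9 + |8--6|=14 + |3--6|=9 = 36.

36


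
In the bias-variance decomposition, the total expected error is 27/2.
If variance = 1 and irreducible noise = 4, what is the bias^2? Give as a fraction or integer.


Total error = bias^2 + variance + irreducible noise. So bias^2 = 27/2 - 1 - 4 = 17/2.

17/2


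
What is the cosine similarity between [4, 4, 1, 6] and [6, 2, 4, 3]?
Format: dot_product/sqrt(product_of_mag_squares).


dot = 54. |a|^2 = 69, |b|^2 = 65. cos = 54/sqrt(4485).

54/sqrt(4485)


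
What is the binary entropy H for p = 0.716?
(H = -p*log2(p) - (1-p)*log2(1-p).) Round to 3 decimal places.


H = -0.716*log2(0.716) - 0.284*log2(0.284) = 0.861.

0.861


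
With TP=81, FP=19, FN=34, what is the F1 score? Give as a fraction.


Precision = 81/100 = 81/100. Recall = 81/115 = 81/115. F1 = 2*P*R/(P+R) = 162/215.

162/215


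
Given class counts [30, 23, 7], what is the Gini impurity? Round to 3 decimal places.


Total = 60. Proportions: 30/60, 23/60, 7/60. sum(p_i^2) = 0.4106. Gini = 1 - 0.4106 = 0.5894, which rounds to 0.589.

0.589


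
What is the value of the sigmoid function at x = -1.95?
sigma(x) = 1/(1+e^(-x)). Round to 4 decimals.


sigma(-1.95) = 1/(1+e^(1.95)) = 1/(1+7.028688) = 1/8.028688 = 0.1246.

0.1246


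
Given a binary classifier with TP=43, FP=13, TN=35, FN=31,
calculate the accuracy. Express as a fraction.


Accuracy = (TP + TN) / (TP + TN + FP + FN) = (43 + 35) / 122 = 39/61.

39/61


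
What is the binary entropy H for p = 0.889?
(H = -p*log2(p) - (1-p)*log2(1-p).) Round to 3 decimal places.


H = -0.889*log2(0.889) - 0.111*log2(0.111) = 0.503.

0.503


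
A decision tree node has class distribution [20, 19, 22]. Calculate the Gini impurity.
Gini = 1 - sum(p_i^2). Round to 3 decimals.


Total = 61. Proportions: 20/61, 19/61, 22/61. sum(p_i^2) = 0.3346. Gini = 1 - 0.3346 = 0.6654, which rounds to 0.665.

0.665


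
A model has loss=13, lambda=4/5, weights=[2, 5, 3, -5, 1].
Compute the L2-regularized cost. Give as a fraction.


L2 sq norm = sum(w^2) = 64. J = 13 + 4/5 * 64 = 321/5.

321/5


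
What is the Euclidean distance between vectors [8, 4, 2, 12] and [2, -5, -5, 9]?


d = sqrt(sum of squared differences). (8-2)^2=36, (4--5)^2=81, (2--5)^2=49, (12-9)^2=9. Sum = 175.

sqrt(175)


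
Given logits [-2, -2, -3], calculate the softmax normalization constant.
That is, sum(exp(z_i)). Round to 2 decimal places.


Denom = e^-2=0.1353 + e^-2=0.1353 + e^-3=0.0498. Sum = 0.3204, which rounds to 0.32.

0.32


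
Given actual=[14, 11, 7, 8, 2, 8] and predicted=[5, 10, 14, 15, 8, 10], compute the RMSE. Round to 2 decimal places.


MSE = 36.6667. RMSE = sqrt(36.6667) = 6.06.

6.06


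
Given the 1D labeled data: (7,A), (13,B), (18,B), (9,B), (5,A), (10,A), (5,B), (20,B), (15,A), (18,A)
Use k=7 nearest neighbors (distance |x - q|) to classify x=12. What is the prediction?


Distances: |7-12|=5, |13-12|=1, |18-12|=6, |9-12|=3, |5-12|=7, |10-12|=2, |5-12|=7, |20-12|=8, |15-12|=3, |18-12|=6. 7 nearest: (13,B), (10,A), (15,A), (9,B), (7,A), (18,A), (18,B). Counts: {'B': 3, 'A': 4}. Majority class: A.

A


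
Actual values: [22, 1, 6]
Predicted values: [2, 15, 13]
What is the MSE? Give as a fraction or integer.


MSE = (1/3) * ((22-2)^2=400 + (1-15)^2=196 + (6-13)^2=49). Sum = 645. MSE = 215.

215


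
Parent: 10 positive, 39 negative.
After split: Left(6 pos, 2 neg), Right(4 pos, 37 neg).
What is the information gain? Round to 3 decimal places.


H(parent) = 0.7300. H(left) = 0.8113, H(right) = 0.4612. Weighted = (8/49)*0.8113 + (41/49)*0.4612 = 0.5184. IG = 0.7300 - 0.5184 = 0.2116, which rounds to 0.212.

0.212


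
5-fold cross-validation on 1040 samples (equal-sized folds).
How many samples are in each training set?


Each validation fold has 1040/5 = 208 samples. Training set = 1040 - 208 = 832.

832


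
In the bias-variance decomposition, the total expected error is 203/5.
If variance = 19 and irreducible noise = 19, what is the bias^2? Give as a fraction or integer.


Total error = bias^2 + variance + irreducible noise. So bias^2 = 203/5 - 19 - 19 = 13/5.

13/5


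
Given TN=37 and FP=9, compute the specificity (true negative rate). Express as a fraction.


Specificity = TN / (TN + FP) = 37 / 46 = 37/46.

37/46


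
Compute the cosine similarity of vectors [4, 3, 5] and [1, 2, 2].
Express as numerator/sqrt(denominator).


dot = 20. |a|^2 = 50, |b|^2 = 9. cos = 20/sqrt(450).

20/sqrt(450)


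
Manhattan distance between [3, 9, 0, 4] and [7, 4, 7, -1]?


d = sum of absolute differences: |3-7|=4 + |9-4|=5 + |0-7|=7 + |4--1|=5 = 21.

21


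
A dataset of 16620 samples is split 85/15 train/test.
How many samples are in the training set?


Test set = 16620 * 15% = 2493. Training set = 16620 - 2493 = 14127.

14127


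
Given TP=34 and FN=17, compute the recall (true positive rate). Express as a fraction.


Recall = TP / (TP + FN) = 34 / 51 = 2/3.

2/3


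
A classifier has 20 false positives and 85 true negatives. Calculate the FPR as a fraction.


FPR = FP / (FP + TN) = 20 / 105 = 4/21.

4/21


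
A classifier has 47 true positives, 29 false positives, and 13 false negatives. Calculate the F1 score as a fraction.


Precision = 47/76 = 47/76. Recall = 47/60 = 47/60. F1 = 2*P*R/(P+R) = 47/68.

47/68


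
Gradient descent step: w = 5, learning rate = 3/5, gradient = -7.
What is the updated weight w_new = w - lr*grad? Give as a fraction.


w_new = 5 - 3/5 * -7 = 5 - -21/5 = 46/5.

46/5


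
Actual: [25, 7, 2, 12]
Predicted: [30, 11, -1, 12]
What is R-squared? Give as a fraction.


Mean(y) = 23/2. SS_res = 50. SS_tot = 293. R^2 = 1 - 50/(293) = 243/293.

243/293


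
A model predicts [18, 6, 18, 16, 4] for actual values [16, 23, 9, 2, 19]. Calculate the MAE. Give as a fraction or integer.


MAE = (1/5) * (|16-18|=2 + |23-6|=17 + |9-18|=9 + |2-16|=14 + |19-4|=15). Sum = 57. MAE = 57/5.

57/5


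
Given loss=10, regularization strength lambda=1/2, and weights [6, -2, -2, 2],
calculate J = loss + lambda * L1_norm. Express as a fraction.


L1 norm = sum(|w|) = 12. J = 10 + 1/2 * 12 = 16.

16


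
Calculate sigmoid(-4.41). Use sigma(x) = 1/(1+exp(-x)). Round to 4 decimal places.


sigma(-4.41) = 1/(1+e^(4.41)) = 1/(1+82.269464) = 1/83.269464 = 0.0120.

0.0120


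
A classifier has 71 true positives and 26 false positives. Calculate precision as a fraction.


Precision = TP / (TP + FP) = 71 / 97 = 71/97.

71/97


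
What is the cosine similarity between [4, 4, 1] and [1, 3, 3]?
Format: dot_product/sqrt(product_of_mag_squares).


dot = 19. |a|^2 = 33, |b|^2 = 19. cos = 19/sqrt(627).

19/sqrt(627)


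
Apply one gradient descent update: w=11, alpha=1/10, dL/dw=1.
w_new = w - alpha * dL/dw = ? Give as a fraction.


w_new = 11 - 1/10 * 1 = 11 - 1/10 = 109/10.

109/10


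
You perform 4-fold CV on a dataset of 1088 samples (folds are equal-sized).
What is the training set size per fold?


Each validation fold has 1088/4 = 272 samples. Training set = 1088 - 272 = 816.

816


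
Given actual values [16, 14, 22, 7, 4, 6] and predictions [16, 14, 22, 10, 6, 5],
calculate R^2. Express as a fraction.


Mean(y) = 23/2. SS_res = 14. SS_tot = 487/2. R^2 = 1 - 14/(487/2) = 459/487.

459/487


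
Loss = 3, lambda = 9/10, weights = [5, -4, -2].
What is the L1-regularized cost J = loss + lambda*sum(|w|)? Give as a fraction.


L1 norm = sum(|w|) = 11. J = 3 + 9/10 * 11 = 129/10.

129/10


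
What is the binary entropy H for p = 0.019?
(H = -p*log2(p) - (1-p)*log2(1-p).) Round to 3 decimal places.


H = -0.019*log2(0.019) - 0.981*log2(0.981) = 0.136.

0.136


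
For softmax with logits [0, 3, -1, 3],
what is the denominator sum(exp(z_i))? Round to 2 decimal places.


Denom = e^0=1.0000 + e^3=20.0855 + e^-1=0.3679 + e^3=20.0855. Sum = 41.5389, which rounds to 41.54.

41.54


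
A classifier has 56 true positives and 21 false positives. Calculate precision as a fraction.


Precision = TP / (TP + FP) = 56 / 77 = 8/11.

8/11


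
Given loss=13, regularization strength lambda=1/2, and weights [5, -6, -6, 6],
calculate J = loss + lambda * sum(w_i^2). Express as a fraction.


L2 sq norm = sum(w^2) = 133. J = 13 + 1/2 * 133 = 159/2.

159/2


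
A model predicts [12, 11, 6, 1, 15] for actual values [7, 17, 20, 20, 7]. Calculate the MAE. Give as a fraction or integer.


MAE = (1/5) * (|7-12|=5 + |17-11|=6 + |20-6|=14 + |20-1|=19 + |7-15|=8). Sum = 52. MAE = 52/5.

52/5


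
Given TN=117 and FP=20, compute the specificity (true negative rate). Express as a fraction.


Specificity = TN / (TN + FP) = 117 / 137 = 117/137.

117/137


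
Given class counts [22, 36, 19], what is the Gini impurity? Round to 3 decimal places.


Total = 77. Proportions: 22/77, 36/77, 19/77. sum(p_i^2) = 0.3611. Gini = 1 - 0.3611 = 0.6389, which rounds to 0.639.

0.639


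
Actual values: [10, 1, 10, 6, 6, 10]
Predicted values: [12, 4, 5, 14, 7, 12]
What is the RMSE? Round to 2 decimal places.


MSE = 17.8333. RMSE = sqrt(17.8333) = 4.22.

4.22


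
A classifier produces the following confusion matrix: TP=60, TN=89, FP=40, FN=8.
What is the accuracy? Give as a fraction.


Accuracy = (TP + TN) / (TP + TN + FP + FN) = (60 + 89) / 197 = 149/197.

149/197


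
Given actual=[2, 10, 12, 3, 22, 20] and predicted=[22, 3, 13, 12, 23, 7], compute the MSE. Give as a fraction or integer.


MSE = (1/6) * ((2-22)^2=400 + (10-3)^2=49 + (12-13)^2=1 + (3-12)^2=81 + (22-23)^2=1 + (20-7)^2=169). Sum = 701. MSE = 701/6.

701/6


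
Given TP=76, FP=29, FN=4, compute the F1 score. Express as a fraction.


Precision = 76/105 = 76/105. Recall = 76/80 = 19/20. F1 = 2*P*R/(P+R) = 152/185.

152/185


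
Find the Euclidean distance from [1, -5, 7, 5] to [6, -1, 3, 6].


d = sqrt(sum of squared differences). (1-6)^2=25, (-5--1)^2=16, (7-3)^2=16, (5-6)^2=1. Sum = 58.

sqrt(58)


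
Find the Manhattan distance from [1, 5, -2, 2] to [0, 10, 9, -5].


d = sum of absolute differences: |1-0|=1 + |5-10|=5 + |-2-9|=11 + |2--5|=7 = 24.

24


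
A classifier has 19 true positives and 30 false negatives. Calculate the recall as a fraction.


Recall = TP / (TP + FN) = 19 / 49 = 19/49.

19/49


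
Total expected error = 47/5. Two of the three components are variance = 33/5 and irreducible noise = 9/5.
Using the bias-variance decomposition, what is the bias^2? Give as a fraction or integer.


Total error = bias^2 + variance + irreducible noise. So bias^2 = 47/5 - 33/5 - 9/5 = 1.

1


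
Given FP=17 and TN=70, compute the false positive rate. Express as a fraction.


FPR = FP / (FP + TN) = 17 / 87 = 17/87.

17/87


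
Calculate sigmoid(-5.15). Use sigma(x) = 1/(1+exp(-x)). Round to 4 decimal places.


sigma(-5.15) = 1/(1+e^(5.15)) = 1/(1+172.431490) = 1/173.431490 = 0.0058.

0.0058


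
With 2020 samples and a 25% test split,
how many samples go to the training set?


Test set = 2020 * 25% = 505. Training set = 2020 - 505 = 1515.

1515


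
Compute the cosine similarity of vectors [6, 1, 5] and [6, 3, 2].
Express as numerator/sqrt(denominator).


dot = 49. |a|^2 = 62, |b|^2 = 49. cos = 49/sqrt(3038).

49/sqrt(3038)


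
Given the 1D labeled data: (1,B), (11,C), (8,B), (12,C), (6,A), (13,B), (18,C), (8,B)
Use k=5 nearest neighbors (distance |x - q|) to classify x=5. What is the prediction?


Distances: |1-5|=4, |11-5|=6, |8-5|=3, |12-5|=7, |6-5|=1, |13-5|=8, |18-5|=13, |8-5|=3. 5 nearest: (6,A), (8,B), (8,B), (1,B), (11,C). Counts: {'A': 1, 'B': 3, 'C': 1}. Majority class: B.

B


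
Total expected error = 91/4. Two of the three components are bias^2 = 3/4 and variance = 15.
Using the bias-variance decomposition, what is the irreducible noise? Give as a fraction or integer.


Total error = bias^2 + variance + irreducible noise. So irreducible noise = 91/4 - 3/4 - 15 = 7.

7
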